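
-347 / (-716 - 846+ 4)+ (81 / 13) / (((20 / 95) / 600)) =359668811 / 20254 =17757.92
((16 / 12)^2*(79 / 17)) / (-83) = -1264 / 12699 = -0.10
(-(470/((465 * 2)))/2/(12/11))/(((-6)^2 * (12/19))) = -9823/964224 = -0.01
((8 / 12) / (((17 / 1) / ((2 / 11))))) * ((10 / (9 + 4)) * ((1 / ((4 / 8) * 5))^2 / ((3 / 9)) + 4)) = 896 / 36465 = 0.02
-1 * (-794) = 794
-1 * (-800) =800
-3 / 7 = -0.43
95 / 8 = 11.88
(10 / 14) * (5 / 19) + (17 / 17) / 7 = 44 / 133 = 0.33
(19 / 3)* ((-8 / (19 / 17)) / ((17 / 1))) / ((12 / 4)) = -8 / 9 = -0.89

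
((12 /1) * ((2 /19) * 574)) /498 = 2296 /1577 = 1.46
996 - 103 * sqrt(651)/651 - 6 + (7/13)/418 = 5379667/5434 - 103 * sqrt(651)/651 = 985.96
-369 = -369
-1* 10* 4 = -40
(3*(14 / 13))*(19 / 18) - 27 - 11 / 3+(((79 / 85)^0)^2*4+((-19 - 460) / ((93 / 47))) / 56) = -622407 / 22568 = -27.58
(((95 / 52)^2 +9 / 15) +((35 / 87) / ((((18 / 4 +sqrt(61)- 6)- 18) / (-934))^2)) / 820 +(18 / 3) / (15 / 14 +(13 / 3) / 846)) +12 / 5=317537584 * sqrt(61) / 1938936781 +2070271562570650349 / 150413129366534736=15.04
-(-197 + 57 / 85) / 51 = 16688 / 4335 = 3.85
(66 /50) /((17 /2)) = 66 /425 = 0.16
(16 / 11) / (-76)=-4 / 209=-0.02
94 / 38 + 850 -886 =-637 / 19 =-33.53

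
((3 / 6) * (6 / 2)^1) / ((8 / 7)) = 21 / 16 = 1.31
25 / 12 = 2.08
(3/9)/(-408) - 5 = -6121/1224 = -5.00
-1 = -1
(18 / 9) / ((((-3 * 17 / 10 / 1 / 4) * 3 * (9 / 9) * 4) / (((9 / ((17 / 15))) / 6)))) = -50 / 289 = -0.17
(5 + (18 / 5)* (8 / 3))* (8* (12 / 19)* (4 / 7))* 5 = 28032 / 133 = 210.77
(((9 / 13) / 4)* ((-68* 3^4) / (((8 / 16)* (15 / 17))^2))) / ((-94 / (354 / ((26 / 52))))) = 563501448 / 15275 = 36890.44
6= 6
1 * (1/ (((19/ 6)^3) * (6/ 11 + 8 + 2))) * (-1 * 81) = -48114/ 198911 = -0.24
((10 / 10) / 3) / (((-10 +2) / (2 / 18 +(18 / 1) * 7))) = -1135 / 216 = -5.25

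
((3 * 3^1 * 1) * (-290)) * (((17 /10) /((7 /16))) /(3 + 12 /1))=-23664 /35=-676.11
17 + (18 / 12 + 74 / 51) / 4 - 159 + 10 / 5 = -56819 / 408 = -139.26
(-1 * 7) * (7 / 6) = -49 / 6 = -8.17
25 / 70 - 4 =-51 / 14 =-3.64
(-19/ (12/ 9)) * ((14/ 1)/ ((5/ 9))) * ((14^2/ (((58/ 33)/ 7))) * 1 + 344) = -58558437/ 145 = -403851.29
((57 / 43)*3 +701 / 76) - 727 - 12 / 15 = -11676557 / 16340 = -714.60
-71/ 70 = -1.01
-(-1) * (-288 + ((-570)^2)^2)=105560009712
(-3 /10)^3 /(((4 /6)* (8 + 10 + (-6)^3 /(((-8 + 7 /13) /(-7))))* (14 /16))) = 873 /3482500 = 0.00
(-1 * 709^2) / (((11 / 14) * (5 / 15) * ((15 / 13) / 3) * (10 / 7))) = -960623391 / 275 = -3493175.97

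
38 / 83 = 0.46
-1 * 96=-96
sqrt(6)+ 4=6.45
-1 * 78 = -78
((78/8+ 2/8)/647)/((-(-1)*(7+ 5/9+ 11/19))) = 1710/899977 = 0.00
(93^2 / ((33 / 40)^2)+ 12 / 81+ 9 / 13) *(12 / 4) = 38124.84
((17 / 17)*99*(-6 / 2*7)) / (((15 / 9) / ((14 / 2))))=-8731.80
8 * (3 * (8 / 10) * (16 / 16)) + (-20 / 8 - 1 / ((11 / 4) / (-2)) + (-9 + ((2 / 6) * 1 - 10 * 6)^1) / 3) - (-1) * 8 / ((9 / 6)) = -127 / 990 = -0.13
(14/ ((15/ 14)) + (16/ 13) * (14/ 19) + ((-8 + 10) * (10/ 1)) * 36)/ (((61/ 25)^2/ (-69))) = -7818194500/ 919087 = -8506.48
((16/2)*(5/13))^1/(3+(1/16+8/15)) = 9600/11219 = 0.86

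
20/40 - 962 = -961.50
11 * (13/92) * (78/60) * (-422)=-392249/460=-852.72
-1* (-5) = 5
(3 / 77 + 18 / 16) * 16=1434 / 77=18.62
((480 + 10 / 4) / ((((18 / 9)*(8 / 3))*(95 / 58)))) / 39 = 5597 / 3952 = 1.42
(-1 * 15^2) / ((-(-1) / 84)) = -18900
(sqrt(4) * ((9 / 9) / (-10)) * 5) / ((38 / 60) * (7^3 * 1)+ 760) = -30 / 29317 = -0.00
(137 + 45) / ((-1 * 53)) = -182 / 53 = -3.43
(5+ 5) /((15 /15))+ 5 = 15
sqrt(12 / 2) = sqrt(6) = 2.45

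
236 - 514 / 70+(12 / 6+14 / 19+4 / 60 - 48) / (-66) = 2745223 / 11970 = 229.34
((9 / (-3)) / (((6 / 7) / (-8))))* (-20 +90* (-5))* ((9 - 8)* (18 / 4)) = -59220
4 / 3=1.33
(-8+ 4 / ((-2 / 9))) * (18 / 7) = -468 / 7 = -66.86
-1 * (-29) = 29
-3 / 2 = -1.50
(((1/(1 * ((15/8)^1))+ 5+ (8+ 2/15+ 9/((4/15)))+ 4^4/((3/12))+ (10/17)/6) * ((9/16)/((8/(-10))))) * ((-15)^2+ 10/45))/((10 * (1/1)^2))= -147693301/8704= -16968.44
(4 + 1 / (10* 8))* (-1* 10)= -321 / 8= -40.12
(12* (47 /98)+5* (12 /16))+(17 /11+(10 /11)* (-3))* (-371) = 965801 /2156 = 447.96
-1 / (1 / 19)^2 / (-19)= 19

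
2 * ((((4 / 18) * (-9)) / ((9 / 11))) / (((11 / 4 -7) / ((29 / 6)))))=2552 / 459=5.56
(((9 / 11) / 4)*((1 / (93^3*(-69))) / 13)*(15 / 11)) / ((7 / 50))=-125 / 45267960738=-0.00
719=719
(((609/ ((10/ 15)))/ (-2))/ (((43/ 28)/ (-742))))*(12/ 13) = 113873256/ 559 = 203708.87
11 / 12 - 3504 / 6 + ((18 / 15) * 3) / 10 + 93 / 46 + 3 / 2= -3996491 / 6900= -579.20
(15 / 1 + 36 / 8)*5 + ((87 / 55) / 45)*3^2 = 53799 / 550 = 97.82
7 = 7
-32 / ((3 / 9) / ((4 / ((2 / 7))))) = -1344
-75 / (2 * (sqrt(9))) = -25 / 2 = -12.50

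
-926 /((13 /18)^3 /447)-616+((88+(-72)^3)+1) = -3235176779 /2197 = -1472542.91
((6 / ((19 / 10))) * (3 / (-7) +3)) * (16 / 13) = 9.99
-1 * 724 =-724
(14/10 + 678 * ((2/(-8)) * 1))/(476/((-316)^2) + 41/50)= -104911210/514737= -203.82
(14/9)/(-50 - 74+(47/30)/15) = -0.01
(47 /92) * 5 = 235 /92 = 2.55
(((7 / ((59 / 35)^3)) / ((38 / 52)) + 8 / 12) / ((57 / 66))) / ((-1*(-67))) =686711344 / 14902505619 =0.05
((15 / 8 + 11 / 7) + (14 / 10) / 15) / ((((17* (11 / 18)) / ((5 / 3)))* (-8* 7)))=-14867 / 1466080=-0.01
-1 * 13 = -13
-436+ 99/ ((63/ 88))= -2084/ 7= -297.71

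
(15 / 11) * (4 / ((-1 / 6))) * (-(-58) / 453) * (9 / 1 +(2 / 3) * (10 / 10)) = -67280 / 1661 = -40.51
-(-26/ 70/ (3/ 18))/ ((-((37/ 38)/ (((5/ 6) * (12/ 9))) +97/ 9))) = -53352/ 278999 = -0.19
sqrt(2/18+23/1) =4 * sqrt(13)/3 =4.81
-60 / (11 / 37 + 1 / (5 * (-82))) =-303400 / 1491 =-203.49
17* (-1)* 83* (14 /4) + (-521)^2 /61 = -59615 /122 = -488.65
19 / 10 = 1.90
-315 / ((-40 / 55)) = 3465 / 8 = 433.12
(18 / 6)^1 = 3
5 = 5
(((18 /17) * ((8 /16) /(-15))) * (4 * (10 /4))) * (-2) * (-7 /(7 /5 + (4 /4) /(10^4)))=-280000 /79339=-3.53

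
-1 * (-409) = 409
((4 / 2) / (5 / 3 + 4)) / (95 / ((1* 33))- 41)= -99 / 10693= -0.01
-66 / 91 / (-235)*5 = 0.02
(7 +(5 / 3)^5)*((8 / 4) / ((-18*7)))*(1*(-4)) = 19304 / 15309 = 1.26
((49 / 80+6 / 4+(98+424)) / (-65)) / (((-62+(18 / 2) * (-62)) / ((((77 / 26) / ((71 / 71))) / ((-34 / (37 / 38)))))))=-119455721 / 108300608000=-0.00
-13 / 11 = -1.18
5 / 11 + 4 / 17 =129 / 187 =0.69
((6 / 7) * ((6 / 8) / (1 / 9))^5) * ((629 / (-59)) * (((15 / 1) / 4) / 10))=-81229162527 / 1691648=-48017.77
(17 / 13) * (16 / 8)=2.62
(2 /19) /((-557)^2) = 2 /5894731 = 0.00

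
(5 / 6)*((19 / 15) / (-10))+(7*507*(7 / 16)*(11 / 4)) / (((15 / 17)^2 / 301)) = 23771743477 / 14400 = 1650815.52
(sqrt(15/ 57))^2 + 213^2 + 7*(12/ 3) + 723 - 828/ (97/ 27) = 84574881/ 1843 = 45889.79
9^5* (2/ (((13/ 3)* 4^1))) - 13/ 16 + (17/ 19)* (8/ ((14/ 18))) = 188716523/ 27664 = 6821.74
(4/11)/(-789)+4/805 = 31496/6986595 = 0.00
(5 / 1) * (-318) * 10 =-15900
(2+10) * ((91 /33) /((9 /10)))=3640 /99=36.77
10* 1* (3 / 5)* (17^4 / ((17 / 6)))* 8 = 1414944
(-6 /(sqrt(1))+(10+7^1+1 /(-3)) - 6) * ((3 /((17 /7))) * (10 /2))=490 /17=28.82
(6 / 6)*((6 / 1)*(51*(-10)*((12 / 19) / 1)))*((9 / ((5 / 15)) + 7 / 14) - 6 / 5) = -965736 / 19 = -50828.21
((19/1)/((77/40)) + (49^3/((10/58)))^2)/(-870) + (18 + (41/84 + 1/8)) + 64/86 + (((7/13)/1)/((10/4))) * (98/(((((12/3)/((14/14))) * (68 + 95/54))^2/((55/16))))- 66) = -8125651504813555200212783/15182559148614000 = -535196433.31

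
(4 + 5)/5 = 9/5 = 1.80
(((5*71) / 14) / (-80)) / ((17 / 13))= -923 / 3808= -0.24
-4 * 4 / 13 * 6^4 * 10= -207360 / 13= -15950.77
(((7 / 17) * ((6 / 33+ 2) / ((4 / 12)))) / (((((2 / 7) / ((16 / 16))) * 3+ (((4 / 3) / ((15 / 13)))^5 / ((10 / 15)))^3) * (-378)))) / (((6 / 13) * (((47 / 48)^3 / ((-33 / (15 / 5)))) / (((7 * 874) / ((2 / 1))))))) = 796023729861879826125000000000000 / 43671762229475176752422535998851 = 18.23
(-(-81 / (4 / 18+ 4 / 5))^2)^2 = 176518460300625 / 4477456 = 39423829.13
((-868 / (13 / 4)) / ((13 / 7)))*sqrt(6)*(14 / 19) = -340256*sqrt(6) / 3211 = -259.56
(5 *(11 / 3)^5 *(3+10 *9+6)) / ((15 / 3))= 1771561 / 27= 65613.37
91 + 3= 94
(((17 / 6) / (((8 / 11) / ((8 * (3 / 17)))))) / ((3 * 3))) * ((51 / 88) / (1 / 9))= 51 / 16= 3.19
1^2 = 1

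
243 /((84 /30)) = 1215 /14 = 86.79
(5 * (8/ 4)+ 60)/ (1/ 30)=2100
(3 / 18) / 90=1 / 540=0.00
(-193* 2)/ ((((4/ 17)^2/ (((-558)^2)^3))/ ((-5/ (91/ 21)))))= 3156905759516306690040/ 13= 242838904578177437695.38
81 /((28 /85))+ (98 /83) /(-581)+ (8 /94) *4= 2232313803 /9065924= 246.23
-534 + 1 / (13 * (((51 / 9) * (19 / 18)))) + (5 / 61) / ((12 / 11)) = -1641068239 / 3073668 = -533.91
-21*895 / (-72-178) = 3759 / 50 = 75.18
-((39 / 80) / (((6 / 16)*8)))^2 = -169 / 6400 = -0.03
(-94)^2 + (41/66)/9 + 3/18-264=2545954/297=8572.24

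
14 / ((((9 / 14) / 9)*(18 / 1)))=98 / 9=10.89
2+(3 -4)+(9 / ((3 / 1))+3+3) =10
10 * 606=6060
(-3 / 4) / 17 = -3 / 68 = -0.04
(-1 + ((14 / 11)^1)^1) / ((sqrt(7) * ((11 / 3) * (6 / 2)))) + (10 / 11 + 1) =3 * sqrt(7) / 847 + 21 / 11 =1.92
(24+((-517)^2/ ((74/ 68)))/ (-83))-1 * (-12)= -8977270/ 3071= -2923.24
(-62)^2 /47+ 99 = 8497 /47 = 180.79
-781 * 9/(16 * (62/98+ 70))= -344421/55376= -6.22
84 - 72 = 12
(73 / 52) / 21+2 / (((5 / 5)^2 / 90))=196633 / 1092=180.07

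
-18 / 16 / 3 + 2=1.62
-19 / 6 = -3.17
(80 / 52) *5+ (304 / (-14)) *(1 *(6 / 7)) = -6956 / 637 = -10.92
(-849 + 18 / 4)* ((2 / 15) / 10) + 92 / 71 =-35373 / 3550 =-9.96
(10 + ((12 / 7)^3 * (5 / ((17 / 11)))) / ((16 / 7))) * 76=1084520 / 833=1301.94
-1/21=-0.05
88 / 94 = 44 / 47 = 0.94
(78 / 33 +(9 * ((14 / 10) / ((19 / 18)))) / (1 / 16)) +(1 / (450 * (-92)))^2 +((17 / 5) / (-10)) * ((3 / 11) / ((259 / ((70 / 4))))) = 2562629265061733 / 13254052680000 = 193.35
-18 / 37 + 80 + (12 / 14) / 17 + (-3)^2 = 389947 / 4403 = 88.56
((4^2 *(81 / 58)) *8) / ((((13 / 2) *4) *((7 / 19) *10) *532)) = 324 / 92365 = 0.00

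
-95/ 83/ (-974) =95/ 80842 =0.00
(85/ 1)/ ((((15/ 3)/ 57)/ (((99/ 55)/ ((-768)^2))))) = 969/ 327680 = 0.00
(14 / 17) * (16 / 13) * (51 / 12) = 56 / 13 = 4.31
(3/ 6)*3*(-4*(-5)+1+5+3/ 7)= 555/ 14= 39.64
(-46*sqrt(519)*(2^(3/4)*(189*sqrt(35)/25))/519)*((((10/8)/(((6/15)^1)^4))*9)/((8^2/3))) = -3128.65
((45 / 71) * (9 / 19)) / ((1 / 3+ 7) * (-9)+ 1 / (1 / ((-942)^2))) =135 / 398988334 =0.00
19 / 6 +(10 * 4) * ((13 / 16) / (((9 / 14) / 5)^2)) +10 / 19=6062867 / 3078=1969.74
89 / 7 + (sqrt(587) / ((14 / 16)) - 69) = -394 / 7 + 8 * sqrt(587) / 7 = -28.60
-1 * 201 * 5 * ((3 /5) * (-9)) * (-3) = -16281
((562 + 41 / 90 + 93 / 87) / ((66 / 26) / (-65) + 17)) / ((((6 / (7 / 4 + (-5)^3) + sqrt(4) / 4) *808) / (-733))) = -3097368851291 / 46378925280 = -66.78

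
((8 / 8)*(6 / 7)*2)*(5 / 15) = 4 / 7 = 0.57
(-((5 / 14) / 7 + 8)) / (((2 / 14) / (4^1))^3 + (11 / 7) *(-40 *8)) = 58912 / 3679573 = 0.02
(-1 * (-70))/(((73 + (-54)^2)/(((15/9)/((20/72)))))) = 60/427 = 0.14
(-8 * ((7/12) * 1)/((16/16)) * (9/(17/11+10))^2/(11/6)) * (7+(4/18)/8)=-175329/16129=-10.87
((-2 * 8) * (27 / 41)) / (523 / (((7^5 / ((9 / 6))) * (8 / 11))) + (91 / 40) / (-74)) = -10745723520 / 34101299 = -315.11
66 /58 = 33 /29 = 1.14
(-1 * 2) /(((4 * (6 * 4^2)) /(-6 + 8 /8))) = 5 /192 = 0.03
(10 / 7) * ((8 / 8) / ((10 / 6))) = 6 / 7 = 0.86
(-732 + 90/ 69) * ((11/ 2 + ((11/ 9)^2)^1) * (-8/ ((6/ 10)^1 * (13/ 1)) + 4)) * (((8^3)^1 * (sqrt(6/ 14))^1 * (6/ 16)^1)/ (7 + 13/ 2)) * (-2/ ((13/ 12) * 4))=94241235968 * sqrt(21)/ 6611787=65317.83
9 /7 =1.29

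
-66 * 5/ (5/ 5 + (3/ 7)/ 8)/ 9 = -6160/ 177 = -34.80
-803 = -803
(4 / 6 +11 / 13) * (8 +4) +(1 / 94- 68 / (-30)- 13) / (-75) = 25153547 / 1374750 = 18.30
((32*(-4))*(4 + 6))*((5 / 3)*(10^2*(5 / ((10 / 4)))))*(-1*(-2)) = -2560000 / 3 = -853333.33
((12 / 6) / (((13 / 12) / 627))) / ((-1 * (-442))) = 7524 / 2873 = 2.62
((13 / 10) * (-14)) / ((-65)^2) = -7 / 1625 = -0.00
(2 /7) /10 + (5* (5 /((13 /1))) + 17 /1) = 8623 /455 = 18.95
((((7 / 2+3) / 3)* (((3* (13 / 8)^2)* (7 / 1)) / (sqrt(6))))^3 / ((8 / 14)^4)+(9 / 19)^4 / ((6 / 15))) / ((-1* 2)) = -8733261227138539* sqrt(6) / 38654705664 - 32805 / 521284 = -553413.51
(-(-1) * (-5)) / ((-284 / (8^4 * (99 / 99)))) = 5120 / 71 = 72.11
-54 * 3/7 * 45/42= -1215/49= -24.80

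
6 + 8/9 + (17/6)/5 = 671/90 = 7.46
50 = 50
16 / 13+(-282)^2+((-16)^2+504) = 1043708 / 13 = 80285.23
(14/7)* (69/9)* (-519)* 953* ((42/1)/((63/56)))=-849405088/3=-283135029.33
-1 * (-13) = 13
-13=-13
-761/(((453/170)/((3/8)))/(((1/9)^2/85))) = -761/48924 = -0.02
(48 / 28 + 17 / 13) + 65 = 6190 / 91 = 68.02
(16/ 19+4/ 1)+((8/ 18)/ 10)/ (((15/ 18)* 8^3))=883219/ 182400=4.84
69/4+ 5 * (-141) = -2751/4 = -687.75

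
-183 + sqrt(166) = -170.12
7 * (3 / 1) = 21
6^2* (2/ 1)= 72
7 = 7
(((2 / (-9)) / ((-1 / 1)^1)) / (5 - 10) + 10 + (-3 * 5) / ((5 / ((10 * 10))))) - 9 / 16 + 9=-202757 / 720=-281.61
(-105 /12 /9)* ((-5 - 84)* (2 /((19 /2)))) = 3115 /171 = 18.22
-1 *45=-45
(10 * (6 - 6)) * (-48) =0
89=89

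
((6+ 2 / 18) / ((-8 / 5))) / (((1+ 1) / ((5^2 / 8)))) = -6875 / 1152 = -5.97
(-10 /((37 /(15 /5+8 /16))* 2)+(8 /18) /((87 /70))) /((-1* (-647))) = -6685 /37488474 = -0.00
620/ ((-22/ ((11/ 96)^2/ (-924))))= 155/ 387072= 0.00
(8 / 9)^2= 64 / 81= 0.79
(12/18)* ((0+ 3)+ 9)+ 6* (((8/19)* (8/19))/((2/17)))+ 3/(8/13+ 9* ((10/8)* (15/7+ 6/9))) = 72551020/4234169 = 17.13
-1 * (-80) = 80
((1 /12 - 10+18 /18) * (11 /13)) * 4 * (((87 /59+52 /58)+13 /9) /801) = -69155812 /481049361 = -0.14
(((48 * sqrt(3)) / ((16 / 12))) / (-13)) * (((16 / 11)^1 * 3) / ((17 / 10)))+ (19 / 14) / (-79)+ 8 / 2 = 4405 / 1106-17280 * sqrt(3) / 2431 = -8.33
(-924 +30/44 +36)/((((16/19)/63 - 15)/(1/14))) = 3338091/789316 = 4.23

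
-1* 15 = -15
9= 9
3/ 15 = 1/ 5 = 0.20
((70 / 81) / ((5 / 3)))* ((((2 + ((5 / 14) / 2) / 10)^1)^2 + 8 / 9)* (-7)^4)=6175.81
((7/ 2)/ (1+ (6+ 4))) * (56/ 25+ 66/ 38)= 13223/ 10450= 1.27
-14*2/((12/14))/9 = -98/27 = -3.63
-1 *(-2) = 2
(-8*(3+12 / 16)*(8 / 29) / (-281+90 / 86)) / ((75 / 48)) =16512 / 872755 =0.02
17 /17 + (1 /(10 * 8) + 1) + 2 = 321 /80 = 4.01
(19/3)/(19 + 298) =19/951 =0.02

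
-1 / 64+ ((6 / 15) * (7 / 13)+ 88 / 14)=188857 / 29120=6.49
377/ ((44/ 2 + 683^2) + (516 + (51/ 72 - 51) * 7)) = 9048/ 11200199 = 0.00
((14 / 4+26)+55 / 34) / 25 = 529 / 425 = 1.24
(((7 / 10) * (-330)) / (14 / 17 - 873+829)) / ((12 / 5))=6545 / 2936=2.23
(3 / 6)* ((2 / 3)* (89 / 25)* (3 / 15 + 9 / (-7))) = -3382 / 2625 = -1.29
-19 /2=-9.50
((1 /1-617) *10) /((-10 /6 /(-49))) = -181104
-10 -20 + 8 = -22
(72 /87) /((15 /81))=648 /145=4.47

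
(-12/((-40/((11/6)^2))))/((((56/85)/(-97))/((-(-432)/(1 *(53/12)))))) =-5387283/371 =-14520.98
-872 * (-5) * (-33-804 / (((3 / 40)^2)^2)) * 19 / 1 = -56834941010440 / 27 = -2104997815201.48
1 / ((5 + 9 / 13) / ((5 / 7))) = 65 / 518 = 0.13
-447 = -447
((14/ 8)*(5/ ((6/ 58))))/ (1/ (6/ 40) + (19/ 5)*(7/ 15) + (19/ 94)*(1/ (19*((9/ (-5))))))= 511125/ 50966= 10.03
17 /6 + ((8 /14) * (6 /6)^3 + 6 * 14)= 3671 /42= 87.40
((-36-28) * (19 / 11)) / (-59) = 1216 / 649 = 1.87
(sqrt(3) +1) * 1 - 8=-7 +sqrt(3)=-5.27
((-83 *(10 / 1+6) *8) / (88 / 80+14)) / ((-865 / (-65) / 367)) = -506871040 / 26123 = -19403.25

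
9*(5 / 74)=45 / 74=0.61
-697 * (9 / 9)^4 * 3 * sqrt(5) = -2091 * sqrt(5) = -4675.62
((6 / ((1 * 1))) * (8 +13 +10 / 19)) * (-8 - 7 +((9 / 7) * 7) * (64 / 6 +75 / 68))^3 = 290029585707549 / 2987104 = 97093902.89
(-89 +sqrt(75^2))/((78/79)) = -553/39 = -14.18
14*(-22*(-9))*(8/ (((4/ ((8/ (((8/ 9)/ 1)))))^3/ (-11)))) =-5557167/ 2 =-2778583.50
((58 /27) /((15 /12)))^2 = 53824 /18225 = 2.95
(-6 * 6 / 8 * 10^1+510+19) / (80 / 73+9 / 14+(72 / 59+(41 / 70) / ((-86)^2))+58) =1079232899360 / 135927969367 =7.94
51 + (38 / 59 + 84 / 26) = 42089 / 767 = 54.87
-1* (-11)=11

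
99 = 99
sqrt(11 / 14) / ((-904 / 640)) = -40* sqrt(154) / 791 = -0.63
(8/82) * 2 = 8/41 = 0.20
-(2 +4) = -6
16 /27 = 0.59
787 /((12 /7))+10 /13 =459.85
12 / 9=4 / 3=1.33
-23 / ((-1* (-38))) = -23 / 38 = -0.61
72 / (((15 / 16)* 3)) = 128 / 5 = 25.60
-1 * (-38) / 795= 38 / 795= 0.05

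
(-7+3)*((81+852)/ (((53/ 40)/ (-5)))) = 746400/ 53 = 14083.02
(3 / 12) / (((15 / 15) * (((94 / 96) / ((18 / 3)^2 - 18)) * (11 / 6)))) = 1296 / 517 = 2.51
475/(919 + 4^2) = 95/187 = 0.51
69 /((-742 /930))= -32085 /371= -86.48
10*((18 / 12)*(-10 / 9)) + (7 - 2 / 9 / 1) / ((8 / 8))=-89 / 9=-9.89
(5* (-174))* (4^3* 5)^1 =-278400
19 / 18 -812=-14597 / 18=-810.94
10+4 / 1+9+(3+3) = 29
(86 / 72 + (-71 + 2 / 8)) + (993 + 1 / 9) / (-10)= -2533 / 15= -168.87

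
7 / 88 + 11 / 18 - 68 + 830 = 762.69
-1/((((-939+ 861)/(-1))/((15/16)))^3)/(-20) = 0.00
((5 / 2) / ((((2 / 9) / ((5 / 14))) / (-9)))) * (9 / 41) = -18225 / 2296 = -7.94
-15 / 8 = -1.88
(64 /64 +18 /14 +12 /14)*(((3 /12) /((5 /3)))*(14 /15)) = 11 /25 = 0.44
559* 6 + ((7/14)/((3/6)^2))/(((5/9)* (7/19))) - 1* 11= 117347/35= 3352.77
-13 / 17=-0.76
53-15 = 38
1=1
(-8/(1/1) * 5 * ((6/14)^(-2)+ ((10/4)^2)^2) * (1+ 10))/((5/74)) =-2608463/9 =-289829.22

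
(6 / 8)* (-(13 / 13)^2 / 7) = -3 / 28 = -0.11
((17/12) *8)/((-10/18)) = -102/5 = -20.40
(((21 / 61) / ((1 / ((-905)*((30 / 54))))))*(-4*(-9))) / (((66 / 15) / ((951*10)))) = -9036877500 / 671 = -13467775.71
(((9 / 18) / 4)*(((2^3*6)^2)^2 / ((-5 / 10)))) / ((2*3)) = -221184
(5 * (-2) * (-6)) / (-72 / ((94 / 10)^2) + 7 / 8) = 1060320 / 1063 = 997.48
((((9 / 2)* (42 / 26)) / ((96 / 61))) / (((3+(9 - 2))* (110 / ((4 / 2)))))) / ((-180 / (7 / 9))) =-2989 / 82368000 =-0.00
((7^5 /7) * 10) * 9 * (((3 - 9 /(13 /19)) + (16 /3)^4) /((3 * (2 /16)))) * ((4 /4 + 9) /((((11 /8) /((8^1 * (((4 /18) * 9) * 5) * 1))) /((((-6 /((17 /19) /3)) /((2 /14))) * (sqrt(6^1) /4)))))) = -68773680360448000 * sqrt(6) /7293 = -23098920144846.60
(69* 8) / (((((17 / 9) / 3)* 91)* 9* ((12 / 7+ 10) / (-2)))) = -1656 / 9061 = -0.18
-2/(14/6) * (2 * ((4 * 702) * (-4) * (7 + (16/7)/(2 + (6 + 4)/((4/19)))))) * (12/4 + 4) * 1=949711.79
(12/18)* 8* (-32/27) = -512/81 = -6.32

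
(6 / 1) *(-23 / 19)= -138 / 19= -7.26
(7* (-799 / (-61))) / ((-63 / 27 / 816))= -32064.79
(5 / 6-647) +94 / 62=-119905 / 186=-644.65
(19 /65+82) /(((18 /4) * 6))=1783 /585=3.05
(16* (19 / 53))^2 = 92416 / 2809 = 32.90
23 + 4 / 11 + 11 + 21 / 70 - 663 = -69117 / 110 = -628.34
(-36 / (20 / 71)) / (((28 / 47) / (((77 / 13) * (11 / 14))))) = -3633993 / 3640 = -998.35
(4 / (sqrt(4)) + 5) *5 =35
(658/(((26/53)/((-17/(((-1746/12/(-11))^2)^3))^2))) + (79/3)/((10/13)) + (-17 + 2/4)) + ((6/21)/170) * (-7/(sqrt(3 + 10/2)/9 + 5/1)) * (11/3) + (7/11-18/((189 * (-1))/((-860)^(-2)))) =66 * sqrt(2)/171445 + 85934754507127744443024316769986314205985909/4680278232582002769458452130900592758848200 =18.36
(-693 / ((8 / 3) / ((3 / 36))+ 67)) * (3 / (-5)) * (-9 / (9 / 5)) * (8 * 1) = -168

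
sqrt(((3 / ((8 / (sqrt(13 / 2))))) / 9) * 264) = 5.30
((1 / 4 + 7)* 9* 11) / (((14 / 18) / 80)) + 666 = 521442 / 7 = 74491.71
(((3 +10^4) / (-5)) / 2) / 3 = -10003 / 30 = -333.43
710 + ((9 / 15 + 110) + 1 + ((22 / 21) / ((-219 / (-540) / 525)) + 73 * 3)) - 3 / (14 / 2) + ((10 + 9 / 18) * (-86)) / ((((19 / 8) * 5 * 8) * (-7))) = 116396041 / 48545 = 2397.69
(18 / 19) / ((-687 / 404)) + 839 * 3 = 10949043 / 4351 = 2516.44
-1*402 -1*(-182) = -220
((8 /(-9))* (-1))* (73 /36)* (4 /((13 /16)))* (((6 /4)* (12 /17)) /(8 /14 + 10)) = 65408 /73593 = 0.89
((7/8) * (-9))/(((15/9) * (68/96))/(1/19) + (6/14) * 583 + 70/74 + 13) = -146853/5337685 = -0.03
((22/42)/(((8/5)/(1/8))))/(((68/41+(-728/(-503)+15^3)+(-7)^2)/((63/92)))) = 1134265/138715792384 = 0.00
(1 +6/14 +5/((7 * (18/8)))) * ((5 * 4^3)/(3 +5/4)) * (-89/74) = -6265600/39627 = -158.11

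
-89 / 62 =-1.44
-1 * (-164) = 164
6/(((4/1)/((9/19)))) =27/38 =0.71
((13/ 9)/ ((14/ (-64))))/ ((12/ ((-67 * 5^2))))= 174200/ 189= 921.69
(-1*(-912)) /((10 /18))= 8208 /5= 1641.60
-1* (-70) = 70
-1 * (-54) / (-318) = -9 / 53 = -0.17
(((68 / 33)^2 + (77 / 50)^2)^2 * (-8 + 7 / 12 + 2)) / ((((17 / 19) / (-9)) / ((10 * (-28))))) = -561234773268210769 / 840027375000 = -668114.86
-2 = -2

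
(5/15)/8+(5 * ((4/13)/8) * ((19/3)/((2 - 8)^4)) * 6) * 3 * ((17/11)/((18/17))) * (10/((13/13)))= 160441/555984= 0.29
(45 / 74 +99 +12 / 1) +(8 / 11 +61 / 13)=1238387 / 10582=117.03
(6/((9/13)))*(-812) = -21112/3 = -7037.33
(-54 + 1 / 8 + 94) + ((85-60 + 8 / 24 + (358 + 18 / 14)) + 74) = 83789 / 168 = 498.74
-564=-564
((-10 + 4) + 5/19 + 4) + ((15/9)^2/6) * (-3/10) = -1283/684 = -1.88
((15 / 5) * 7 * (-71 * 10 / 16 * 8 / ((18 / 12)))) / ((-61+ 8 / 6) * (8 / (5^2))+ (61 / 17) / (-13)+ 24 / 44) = 264.03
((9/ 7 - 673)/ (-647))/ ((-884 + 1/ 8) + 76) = -37616/ 29270927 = -0.00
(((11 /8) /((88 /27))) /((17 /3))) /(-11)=-81 /11968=-0.01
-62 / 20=-31 / 10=-3.10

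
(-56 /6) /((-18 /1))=0.52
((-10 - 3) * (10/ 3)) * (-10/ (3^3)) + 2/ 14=9181/ 567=16.19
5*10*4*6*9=10800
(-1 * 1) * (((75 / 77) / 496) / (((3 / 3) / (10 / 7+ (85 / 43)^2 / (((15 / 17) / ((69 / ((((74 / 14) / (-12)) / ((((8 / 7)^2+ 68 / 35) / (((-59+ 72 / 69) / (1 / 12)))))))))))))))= -111777411825 / 12190155080488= -0.01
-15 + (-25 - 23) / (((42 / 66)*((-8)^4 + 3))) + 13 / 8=-3074375 / 229544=-13.39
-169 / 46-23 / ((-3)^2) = -2579 / 414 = -6.23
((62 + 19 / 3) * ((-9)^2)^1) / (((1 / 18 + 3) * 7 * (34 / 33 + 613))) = 59778 / 141841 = 0.42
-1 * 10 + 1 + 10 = 1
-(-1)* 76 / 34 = 38 / 17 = 2.24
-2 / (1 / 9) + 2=-16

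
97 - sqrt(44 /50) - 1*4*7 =69 - sqrt(22) /5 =68.06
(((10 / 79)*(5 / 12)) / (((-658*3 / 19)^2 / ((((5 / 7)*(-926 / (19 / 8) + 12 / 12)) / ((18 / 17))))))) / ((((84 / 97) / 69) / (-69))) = 1700916909875 / 241344524736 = 7.05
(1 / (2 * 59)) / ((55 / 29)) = 29 / 6490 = 0.00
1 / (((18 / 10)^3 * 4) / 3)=125 / 972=0.13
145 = 145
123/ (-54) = -41/ 18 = -2.28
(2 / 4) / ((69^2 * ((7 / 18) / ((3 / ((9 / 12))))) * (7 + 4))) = 4 / 40733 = 0.00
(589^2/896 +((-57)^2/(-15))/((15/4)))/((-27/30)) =-7379201/20160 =-366.03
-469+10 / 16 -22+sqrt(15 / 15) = -3915 / 8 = -489.38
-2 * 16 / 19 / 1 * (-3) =5.05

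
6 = 6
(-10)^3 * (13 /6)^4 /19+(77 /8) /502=-1159.87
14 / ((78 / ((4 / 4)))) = 7 / 39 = 0.18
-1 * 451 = -451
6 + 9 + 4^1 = 19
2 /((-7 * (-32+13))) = 2 /133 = 0.02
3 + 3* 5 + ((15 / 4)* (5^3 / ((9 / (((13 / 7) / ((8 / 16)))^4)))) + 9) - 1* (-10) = 71669011 / 7203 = 9949.88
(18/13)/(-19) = -18/247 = -0.07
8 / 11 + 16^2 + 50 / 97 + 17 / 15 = 4135309 / 16005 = 258.38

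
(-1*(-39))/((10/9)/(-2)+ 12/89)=-31239/337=-92.70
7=7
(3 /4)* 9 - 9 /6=21 /4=5.25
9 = 9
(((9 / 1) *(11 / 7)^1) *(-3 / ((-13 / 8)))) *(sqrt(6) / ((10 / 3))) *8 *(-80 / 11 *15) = -622080 *sqrt(6) / 91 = -16744.82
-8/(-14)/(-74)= -2/259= -0.01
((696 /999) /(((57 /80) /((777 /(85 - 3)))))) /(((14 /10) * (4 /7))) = 81200 /7011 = 11.58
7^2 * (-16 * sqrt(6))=-784 * sqrt(6)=-1920.40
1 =1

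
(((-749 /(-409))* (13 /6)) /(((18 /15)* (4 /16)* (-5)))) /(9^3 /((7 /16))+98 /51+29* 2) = -1158703 /756146112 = -0.00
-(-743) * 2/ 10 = 743/ 5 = 148.60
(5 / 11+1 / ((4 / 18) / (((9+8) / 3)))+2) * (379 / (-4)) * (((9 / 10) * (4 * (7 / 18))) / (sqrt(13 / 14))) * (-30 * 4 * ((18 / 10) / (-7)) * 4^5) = -1288866816 * sqrt(182) / 143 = -121592755.03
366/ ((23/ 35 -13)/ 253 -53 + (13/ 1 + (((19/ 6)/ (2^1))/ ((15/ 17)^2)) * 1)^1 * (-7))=-2.31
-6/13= -0.46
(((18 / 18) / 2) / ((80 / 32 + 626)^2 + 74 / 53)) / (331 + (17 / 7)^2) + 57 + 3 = 41472830331917 / 691213838822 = 60.00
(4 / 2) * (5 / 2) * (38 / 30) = 6.33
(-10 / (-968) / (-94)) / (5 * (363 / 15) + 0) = -5 / 5505016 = -0.00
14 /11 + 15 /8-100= -8523 /88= -96.85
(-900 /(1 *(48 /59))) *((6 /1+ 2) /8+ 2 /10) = -2655 /2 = -1327.50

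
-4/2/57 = -2/57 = -0.04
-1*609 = -609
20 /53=0.38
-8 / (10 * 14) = -2 / 35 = -0.06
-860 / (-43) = 20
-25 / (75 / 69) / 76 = -23 / 76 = -0.30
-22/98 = -11/49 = -0.22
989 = 989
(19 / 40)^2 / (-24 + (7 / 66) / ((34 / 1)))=-202521 / 21539600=-0.01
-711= -711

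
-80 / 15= -16 / 3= -5.33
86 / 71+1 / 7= 673 / 497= 1.35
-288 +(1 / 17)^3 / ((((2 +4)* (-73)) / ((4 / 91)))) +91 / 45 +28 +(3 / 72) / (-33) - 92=-45232254900743 / 129242753640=-349.98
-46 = -46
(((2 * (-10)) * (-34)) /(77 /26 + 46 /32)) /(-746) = -14144 /68259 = -0.21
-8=-8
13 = 13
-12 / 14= -6 / 7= -0.86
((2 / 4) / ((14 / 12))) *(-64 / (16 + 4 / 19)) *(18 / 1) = -16416 / 539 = -30.46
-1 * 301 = -301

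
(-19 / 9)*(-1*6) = 38 / 3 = 12.67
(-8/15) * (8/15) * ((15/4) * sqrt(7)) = -16 * sqrt(7)/15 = -2.82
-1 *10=-10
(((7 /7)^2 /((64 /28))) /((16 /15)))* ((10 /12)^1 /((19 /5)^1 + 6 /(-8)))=875 /7808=0.11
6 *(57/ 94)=171/ 47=3.64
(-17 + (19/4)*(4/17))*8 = -2160/17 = -127.06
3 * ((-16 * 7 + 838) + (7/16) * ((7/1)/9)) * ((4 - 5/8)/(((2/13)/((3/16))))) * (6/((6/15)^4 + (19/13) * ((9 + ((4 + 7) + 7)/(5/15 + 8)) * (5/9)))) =298286161875/50403328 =5917.99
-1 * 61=-61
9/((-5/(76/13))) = -684/65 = -10.52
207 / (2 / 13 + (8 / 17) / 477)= 21821319 / 16322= 1336.93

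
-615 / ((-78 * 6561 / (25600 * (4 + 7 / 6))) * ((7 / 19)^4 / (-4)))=-21201662848000 / 614365479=-34509.85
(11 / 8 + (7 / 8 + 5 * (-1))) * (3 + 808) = -8921 / 4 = -2230.25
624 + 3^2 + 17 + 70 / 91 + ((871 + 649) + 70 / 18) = 254435 / 117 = 2174.66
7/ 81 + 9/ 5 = 764/ 405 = 1.89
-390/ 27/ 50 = -13/ 45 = -0.29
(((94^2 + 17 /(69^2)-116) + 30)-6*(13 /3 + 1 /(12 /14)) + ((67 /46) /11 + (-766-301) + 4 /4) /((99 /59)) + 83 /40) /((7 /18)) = 186278431023 /8961260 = 20787.08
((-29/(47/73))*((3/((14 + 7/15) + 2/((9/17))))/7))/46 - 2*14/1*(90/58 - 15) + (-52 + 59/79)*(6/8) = 19247876289009/56931414148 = 338.09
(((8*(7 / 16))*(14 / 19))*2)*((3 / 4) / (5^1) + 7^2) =48167 / 190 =253.51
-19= -19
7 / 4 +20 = 87 / 4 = 21.75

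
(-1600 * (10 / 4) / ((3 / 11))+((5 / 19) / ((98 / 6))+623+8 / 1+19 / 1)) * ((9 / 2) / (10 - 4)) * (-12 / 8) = 117445515 / 7448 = 15768.73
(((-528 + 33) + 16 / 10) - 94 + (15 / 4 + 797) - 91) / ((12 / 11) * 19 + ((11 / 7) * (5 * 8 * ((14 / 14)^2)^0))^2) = 1318933 / 42815440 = 0.03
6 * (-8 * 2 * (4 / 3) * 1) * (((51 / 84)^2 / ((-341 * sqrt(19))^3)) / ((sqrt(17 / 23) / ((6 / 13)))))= 816 * sqrt(7429) / 9118213801697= 0.00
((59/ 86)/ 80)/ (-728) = -59/ 5008640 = -0.00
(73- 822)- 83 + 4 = -828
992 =992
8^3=512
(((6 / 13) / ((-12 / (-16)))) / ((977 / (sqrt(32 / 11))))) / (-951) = -32*sqrt(22) / 132865161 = -0.00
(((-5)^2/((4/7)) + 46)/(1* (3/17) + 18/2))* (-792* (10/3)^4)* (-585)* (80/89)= 134266000000/267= 502868913.86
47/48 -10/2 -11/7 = -1879/336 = -5.59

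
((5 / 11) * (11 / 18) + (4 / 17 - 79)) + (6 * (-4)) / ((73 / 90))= -2414201 / 22338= -108.08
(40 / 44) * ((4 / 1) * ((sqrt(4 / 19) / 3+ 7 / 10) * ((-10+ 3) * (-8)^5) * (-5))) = -32112640 / 11 -91750400 * sqrt(19) / 627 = -3557178.95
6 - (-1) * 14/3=10.67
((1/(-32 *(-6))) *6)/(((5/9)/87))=4.89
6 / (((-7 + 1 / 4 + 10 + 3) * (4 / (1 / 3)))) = 2 / 25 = 0.08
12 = 12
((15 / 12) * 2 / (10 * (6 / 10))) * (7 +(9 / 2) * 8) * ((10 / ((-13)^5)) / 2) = -1075 / 4455516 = -0.00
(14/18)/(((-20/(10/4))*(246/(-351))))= 0.14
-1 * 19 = -19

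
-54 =-54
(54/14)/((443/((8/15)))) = 0.00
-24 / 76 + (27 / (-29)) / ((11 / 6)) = -4992 / 6061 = -0.82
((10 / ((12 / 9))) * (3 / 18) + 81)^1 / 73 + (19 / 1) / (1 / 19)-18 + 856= 350437 / 292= 1200.13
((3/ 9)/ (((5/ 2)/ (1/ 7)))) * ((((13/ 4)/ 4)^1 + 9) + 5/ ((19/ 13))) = 1341/ 5320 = 0.25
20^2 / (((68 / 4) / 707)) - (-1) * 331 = 288427 / 17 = 16966.29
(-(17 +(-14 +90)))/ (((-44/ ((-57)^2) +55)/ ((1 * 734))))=-221783238/ 178651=-1241.43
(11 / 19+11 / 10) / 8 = 319 / 1520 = 0.21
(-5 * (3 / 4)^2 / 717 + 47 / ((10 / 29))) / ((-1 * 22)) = -2605981 / 420640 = -6.20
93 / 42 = 31 / 14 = 2.21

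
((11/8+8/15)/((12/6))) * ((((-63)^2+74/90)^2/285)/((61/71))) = 61411.54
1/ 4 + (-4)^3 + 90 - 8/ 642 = 33689/ 1284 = 26.24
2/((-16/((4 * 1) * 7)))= -7/2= -3.50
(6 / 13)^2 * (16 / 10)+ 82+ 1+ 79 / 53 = 3799174 / 44785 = 84.83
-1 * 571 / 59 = -571 / 59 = -9.68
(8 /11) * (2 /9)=16 /99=0.16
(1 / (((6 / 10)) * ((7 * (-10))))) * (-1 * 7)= 1 / 6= 0.17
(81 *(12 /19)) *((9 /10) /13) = 4374 /1235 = 3.54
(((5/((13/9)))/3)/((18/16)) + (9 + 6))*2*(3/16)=625/104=6.01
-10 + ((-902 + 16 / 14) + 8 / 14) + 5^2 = -6197 / 7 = -885.29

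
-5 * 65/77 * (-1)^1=325/77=4.22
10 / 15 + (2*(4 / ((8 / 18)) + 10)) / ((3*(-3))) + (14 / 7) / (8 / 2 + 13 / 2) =-212 / 63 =-3.37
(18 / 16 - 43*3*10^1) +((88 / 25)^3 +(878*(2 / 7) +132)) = -754603193 / 875000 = -862.40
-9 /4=-2.25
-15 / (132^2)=-0.00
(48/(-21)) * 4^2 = -256/7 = -36.57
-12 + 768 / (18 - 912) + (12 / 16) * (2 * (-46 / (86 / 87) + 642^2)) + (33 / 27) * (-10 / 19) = 1354514389051 / 2191194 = 618162.70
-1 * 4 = -4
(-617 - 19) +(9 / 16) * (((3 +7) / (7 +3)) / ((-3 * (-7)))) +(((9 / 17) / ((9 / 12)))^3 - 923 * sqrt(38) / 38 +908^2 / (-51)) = -27735514375 / 1650768 - 923 * sqrt(38) / 38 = -16951.31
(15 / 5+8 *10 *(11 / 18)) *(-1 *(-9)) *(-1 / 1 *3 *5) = -7005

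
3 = 3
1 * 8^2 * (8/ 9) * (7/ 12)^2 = 1568/ 81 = 19.36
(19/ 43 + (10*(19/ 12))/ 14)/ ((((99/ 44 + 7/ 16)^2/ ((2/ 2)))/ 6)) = 727168/ 556549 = 1.31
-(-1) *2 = 2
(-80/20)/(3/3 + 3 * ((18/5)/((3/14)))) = -20/257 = -0.08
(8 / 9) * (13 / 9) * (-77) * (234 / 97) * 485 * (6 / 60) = -104104 / 9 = -11567.11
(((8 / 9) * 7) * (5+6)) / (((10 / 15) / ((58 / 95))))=17864 / 285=62.68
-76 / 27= -2.81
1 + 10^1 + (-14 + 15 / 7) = -6 / 7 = -0.86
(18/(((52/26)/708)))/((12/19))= 10089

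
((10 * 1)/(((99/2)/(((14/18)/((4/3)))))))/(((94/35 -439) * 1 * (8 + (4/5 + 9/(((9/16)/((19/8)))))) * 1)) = -6125/1061303958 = -0.00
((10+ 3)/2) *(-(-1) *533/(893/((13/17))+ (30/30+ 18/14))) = 630539/212950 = 2.96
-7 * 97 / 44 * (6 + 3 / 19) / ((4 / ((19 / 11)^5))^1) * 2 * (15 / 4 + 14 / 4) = -300239644887 / 56689952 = -5296.17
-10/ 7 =-1.43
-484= -484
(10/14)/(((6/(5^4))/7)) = 3125/6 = 520.83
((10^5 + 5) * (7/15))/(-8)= -46669/8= -5833.62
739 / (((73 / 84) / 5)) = 310380 / 73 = 4251.78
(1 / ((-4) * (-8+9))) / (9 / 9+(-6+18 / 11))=11 / 148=0.07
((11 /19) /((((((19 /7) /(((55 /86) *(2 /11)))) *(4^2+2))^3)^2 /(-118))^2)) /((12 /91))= 11774829655133711181640625 /5831893645736025446556202187055801600528486297341952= 0.00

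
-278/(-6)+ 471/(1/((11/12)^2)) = 21221/48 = 442.10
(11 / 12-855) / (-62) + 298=231961 / 744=311.78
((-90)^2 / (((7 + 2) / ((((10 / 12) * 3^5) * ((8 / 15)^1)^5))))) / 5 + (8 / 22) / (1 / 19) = 1579.77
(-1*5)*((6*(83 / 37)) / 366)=-415 / 2257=-0.18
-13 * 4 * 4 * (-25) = 5200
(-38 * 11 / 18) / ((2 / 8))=-836 / 9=-92.89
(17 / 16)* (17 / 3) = 289 / 48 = 6.02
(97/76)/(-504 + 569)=97/4940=0.02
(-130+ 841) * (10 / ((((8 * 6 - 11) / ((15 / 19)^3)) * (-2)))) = -11998125 / 253783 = -47.28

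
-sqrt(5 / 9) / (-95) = 0.01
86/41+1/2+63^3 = 20504067/82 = 250049.60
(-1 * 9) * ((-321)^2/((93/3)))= -927369/31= -29915.13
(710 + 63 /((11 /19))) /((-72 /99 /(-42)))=189147 /4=47286.75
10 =10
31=31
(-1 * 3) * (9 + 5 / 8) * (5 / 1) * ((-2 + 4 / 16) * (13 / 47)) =105105 / 1504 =69.88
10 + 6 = 16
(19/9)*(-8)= -152/9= -16.89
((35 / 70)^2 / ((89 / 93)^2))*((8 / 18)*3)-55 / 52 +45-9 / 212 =241572874 / 5457569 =44.26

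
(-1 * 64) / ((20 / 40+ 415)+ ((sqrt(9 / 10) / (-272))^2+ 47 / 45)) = -0.15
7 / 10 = 0.70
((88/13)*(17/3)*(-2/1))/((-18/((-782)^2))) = 914839904/351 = 2606381.49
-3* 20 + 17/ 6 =-343/ 6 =-57.17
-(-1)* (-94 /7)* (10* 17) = -15980 /7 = -2282.86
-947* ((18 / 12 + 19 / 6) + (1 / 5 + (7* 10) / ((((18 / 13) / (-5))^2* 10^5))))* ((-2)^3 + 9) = -598412141 / 129600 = -4617.38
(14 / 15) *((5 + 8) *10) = 121.33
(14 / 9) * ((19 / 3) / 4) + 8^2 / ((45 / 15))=1285 / 54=23.80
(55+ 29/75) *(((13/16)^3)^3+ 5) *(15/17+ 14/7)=12016062747984323/14602888806400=822.86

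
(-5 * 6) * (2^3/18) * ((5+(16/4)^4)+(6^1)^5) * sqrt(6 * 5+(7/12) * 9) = -636227.25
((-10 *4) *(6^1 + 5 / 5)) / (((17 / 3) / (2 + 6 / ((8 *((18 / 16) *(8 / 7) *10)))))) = -1729 / 17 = -101.71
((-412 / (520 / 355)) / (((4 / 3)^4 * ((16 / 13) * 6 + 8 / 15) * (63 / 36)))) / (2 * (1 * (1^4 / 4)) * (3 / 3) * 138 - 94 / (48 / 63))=592353 / 5014912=0.12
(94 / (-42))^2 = 2209 / 441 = 5.01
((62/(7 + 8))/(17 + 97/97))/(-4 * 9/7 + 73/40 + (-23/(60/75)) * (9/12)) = -3472/376191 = -0.01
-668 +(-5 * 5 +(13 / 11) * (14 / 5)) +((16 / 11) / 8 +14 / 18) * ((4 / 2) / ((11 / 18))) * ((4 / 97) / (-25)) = -689.70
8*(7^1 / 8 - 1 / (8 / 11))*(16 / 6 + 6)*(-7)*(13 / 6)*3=4732 / 3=1577.33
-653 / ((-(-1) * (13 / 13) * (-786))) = 0.83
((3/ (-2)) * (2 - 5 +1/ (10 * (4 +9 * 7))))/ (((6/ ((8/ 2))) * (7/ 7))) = 2009/ 670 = 3.00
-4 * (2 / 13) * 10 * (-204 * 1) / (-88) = -2040 / 143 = -14.27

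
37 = 37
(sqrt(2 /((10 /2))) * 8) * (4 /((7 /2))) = 5.78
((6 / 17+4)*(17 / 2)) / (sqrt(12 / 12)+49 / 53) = 1961 / 102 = 19.23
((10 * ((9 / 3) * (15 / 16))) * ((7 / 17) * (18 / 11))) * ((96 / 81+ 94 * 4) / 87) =445550 / 5423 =82.16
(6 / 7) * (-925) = -5550 / 7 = -792.86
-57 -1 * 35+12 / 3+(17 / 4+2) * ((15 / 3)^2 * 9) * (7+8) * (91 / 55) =1531753 / 44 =34812.57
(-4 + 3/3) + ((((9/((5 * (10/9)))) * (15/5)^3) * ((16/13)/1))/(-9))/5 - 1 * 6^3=-357819/1625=-220.20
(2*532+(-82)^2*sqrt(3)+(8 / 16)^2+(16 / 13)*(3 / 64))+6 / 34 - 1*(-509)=13219.79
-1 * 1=-1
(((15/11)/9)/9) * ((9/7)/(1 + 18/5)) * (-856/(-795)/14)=2140/5913369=0.00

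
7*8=56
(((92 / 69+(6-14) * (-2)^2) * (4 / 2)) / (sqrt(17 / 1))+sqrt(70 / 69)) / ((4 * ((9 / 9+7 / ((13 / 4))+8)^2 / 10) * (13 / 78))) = -31096 * sqrt(17) / 71485+169 * sqrt(4830) / 96715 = -1.67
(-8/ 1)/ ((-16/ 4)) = 2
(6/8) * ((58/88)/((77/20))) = 435/3388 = 0.13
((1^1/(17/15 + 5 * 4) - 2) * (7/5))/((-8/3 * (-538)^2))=12999/3670149920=0.00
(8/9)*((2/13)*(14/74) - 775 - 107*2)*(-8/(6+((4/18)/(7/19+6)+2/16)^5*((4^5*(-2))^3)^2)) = 2590451432516878460640/2840536941463957378394069612473699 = 0.00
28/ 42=2/ 3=0.67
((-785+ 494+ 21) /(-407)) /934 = 0.00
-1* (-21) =21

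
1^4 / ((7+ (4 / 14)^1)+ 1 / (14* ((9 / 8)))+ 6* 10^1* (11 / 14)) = 63 / 3433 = 0.02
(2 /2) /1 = 1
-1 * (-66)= 66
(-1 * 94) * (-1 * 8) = 752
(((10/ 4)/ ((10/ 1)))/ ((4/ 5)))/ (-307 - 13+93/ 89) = -445/ 454192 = -0.00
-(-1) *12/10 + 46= 236/5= 47.20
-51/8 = -6.38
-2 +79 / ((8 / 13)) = 126.38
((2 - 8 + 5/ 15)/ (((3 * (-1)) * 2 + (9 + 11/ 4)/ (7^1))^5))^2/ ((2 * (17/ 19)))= 47835777821310976/ 6054749954393040082809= 0.00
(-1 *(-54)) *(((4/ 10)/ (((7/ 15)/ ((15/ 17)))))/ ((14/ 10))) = 24300/ 833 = 29.17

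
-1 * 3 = -3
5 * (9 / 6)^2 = 45 / 4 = 11.25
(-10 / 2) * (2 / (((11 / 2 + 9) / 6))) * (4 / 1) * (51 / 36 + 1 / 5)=-26.76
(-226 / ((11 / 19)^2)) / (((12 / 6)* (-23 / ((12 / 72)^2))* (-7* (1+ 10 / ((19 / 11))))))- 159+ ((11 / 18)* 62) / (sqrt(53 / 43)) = -14385467543 / 90469764+ 341* sqrt(2279) / 477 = -124.88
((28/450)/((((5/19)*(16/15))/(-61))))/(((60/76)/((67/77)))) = -1475407/99000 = -14.90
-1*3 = -3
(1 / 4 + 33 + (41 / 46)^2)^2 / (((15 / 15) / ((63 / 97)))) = 81734206743 / 108578308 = 752.77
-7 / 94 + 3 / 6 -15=-685 / 47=-14.57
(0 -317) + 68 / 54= -8525 / 27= -315.74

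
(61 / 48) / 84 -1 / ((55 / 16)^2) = -847667 / 12196800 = -0.07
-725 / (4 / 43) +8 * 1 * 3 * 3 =-30887 / 4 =-7721.75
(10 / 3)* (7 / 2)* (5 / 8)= 175 / 24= 7.29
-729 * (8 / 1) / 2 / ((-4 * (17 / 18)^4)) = 76527504 / 83521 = 916.27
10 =10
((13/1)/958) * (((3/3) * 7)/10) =91/9580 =0.01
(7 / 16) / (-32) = -7 / 512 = -0.01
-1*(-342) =342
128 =128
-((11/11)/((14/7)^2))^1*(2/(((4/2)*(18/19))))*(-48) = 38/3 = 12.67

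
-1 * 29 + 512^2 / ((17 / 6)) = 1572371 / 17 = 92492.41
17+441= 458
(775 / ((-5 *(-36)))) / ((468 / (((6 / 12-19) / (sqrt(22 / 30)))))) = -5735 *sqrt(165) / 370656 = -0.20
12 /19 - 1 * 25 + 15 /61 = -27958 /1159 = -24.12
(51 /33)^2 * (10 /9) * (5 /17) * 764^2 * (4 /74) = 992283200 /40293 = 24626.69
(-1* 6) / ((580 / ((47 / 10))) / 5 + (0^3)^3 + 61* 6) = -141 / 9181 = -0.02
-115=-115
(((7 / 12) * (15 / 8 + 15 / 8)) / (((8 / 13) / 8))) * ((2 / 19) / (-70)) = -0.04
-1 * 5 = -5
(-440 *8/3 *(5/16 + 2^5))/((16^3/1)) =-28435/3072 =-9.26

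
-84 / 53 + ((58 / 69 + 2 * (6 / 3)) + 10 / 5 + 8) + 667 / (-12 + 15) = 287183 / 1219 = 235.59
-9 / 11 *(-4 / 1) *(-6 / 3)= -72 / 11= -6.55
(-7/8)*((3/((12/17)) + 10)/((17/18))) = -3591/272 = -13.20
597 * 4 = 2388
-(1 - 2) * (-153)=-153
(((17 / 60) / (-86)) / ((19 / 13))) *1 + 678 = 66470899 / 98040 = 678.00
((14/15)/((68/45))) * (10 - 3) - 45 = -1383/34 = -40.68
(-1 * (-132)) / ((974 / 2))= 132 / 487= 0.27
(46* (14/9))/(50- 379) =-92/423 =-0.22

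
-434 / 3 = -144.67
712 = 712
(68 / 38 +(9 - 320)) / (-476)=5875 / 9044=0.65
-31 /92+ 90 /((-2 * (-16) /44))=5677 /46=123.41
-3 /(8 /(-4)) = 3 /2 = 1.50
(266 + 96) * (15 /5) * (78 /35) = 84708 /35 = 2420.23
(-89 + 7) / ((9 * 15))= -82 / 135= -0.61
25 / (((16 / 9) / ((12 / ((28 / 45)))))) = 271.21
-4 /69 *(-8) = 32 /69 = 0.46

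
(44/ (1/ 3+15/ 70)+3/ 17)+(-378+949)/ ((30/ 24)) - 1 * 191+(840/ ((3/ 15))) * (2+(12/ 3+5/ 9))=163514192/ 5865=27879.66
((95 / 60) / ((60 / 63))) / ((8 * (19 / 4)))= 7 / 160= 0.04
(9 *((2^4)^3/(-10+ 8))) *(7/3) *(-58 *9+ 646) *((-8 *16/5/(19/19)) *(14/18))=1592786944/15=106185796.27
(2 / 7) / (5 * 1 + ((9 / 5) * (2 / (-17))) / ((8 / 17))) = 40 / 637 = 0.06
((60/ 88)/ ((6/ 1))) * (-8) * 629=-6290/ 11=-571.82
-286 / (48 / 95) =-13585 / 24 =-566.04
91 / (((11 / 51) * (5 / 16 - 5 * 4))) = -3536 / 165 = -21.43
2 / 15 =0.13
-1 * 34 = -34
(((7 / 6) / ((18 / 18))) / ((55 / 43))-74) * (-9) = 72357 / 110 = 657.79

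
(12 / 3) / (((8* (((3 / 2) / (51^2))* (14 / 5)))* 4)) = 77.41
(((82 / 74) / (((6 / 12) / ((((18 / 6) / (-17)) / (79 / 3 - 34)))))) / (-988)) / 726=-123 / 1729500916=-0.00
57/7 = 8.14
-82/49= -1.67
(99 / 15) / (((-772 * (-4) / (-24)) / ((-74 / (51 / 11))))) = 13431 / 16405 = 0.82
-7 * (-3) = 21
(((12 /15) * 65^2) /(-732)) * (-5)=4225 /183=23.09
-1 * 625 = -625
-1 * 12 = -12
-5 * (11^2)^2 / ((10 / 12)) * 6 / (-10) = 263538 / 5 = 52707.60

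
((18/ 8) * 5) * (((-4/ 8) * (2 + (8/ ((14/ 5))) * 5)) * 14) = -2565/ 2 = -1282.50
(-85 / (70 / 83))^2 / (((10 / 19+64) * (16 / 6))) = 59.03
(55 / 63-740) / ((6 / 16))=-372520 / 189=-1971.01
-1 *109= -109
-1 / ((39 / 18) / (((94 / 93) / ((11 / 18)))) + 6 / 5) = -16920 / 42469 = -0.40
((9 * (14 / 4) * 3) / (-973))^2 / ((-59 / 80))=-14580 / 1139939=-0.01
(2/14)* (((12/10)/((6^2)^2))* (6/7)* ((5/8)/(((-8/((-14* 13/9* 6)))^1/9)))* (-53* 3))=-689/448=-1.54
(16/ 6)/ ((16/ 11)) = 11/ 6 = 1.83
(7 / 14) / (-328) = -1 / 656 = -0.00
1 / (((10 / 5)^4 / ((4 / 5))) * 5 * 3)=1 / 300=0.00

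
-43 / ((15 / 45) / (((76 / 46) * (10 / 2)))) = -24510 / 23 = -1065.65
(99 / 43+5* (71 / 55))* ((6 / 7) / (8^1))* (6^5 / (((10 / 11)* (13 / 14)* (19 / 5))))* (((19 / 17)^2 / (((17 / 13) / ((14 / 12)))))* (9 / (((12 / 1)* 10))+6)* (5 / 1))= 16264633707 / 211259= 76989.07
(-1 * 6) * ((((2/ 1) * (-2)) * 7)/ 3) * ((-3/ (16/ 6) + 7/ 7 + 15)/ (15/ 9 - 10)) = -2499/ 25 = -99.96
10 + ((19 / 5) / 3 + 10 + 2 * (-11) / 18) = 902 / 45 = 20.04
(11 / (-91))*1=-11 / 91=-0.12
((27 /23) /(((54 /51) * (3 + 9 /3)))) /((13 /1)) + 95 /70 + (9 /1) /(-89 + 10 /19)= 17867949 /14073332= 1.27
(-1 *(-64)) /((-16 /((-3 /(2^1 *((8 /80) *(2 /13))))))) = 390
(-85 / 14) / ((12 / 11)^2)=-10285 / 2016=-5.10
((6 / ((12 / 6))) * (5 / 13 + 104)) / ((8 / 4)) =4071 / 26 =156.58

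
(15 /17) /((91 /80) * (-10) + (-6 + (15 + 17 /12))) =-360 /391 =-0.92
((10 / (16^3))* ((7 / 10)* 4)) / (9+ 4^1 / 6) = 21 / 29696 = 0.00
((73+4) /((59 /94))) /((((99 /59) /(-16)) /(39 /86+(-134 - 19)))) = 178445.52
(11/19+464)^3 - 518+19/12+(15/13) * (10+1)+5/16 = 429162522285781/4280016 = 100271242.51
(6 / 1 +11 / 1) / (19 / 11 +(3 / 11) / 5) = 935 / 98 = 9.54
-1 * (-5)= 5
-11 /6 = -1.83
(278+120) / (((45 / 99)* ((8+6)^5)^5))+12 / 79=1349963874175451193435456971651 / 8887262171655053690116757258240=0.15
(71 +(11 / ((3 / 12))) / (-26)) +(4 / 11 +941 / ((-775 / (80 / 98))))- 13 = 60473376 / 1086085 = 55.68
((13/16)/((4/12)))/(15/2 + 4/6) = 117/392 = 0.30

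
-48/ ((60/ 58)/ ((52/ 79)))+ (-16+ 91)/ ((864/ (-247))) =-5913557/ 113760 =-51.98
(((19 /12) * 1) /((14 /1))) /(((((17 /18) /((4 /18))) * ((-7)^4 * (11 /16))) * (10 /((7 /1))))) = 76 /6734805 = 0.00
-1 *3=-3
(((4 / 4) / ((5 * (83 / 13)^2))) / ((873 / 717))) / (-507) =-239 / 30070485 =-0.00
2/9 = 0.22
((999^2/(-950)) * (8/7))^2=15936095936016/11055625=1441446.86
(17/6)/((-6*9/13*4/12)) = -221/108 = -2.05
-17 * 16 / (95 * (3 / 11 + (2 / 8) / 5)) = -11968 / 1349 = -8.87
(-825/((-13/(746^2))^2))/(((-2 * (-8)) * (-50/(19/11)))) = 3264325687.98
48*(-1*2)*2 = -192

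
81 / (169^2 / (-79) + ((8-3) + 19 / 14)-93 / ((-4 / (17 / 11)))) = -656964 / 2589271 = -0.25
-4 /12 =-1 /3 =-0.33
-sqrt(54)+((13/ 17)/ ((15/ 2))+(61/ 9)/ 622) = 53701/ 475830 - 3*sqrt(6) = -7.24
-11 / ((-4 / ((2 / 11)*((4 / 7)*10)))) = 20 / 7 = 2.86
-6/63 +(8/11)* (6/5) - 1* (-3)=4363/1155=3.78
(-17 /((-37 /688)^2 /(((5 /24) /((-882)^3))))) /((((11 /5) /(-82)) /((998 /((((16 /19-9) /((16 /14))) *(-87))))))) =-7819947003520 /73149631538064543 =-0.00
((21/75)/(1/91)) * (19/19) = 25.48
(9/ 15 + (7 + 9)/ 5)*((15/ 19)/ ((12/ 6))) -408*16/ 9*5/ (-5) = 4361/ 6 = 726.83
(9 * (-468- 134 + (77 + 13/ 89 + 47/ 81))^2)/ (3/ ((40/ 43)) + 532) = 571381484044840/ 123624322281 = 4621.92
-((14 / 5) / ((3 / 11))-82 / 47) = -6008 / 705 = -8.52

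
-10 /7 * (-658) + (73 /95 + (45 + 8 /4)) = 93838 /95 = 987.77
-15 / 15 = -1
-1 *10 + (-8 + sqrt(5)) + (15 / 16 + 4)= -209 / 16 + sqrt(5)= -10.83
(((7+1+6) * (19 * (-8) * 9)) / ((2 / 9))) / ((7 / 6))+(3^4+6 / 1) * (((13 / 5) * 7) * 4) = -337692 / 5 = -67538.40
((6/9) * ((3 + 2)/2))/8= 5/24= 0.21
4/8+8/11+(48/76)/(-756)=32297/26334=1.23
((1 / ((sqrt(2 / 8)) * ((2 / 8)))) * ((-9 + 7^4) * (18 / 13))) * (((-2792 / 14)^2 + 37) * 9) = 465154793856 / 49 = 9492954976.65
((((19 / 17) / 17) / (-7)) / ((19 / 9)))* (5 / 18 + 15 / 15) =-23 / 4046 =-0.01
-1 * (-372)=372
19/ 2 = 9.50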